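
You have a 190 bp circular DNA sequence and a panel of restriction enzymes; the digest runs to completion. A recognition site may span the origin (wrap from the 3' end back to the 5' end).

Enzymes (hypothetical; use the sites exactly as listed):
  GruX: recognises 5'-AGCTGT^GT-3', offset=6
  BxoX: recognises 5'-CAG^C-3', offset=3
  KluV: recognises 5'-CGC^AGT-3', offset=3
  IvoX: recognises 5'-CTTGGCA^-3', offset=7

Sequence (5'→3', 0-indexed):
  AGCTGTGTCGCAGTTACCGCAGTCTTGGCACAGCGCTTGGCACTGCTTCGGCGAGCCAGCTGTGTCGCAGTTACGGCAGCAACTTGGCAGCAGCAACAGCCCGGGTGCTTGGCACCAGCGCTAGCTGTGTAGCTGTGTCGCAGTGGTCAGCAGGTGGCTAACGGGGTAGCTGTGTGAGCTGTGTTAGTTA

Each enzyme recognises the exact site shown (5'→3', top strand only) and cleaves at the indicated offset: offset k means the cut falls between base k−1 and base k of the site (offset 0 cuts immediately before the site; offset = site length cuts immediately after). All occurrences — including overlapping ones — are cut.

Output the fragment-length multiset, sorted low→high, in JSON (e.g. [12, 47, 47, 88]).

[1,3,3,4,4,5,5,5,6,8,9,9,9,9,10,10,10,11,14,15,17,23]

Per-enzyme occurrences:
  GruX (AGCTGTGT, off=6): starts [0, 57, 122, 130, 167, 176] → cuts [6, 63, 128, 136, 173, 182]
  BxoX (CAGC, off=3): starts [30, 56, 76, 87, 90, 96, 115, 147] → cuts [33, 59, 79, 90, 93, 99, 118, 150]
  KluV (CGCAGT, off=3): starts [8, 17, 65, 138] → cuts [11, 20, 68, 141]
  IvoX (CTTGGCA, off=7): starts [23, 35, 82, 107] → cuts [30, 42, 89, 114]

Pooled cuts: [6, 11, 20, 30, 33, 42, 59, 63, 68, 79, 89, 90, 93, 99, 114, 118, 128, 136, 141, 150, 173, 182]

Fragment lengths:
  6→11: 5 bp
  11→20: 9 bp
  20→30: 10 bp
  30→33: 3 bp
  33→42: 9 bp
  42→59: 17 bp
  59→63: 4 bp
  63→68: 5 bp
  68→79: 11 bp
  79→89: 10 bp
  89→90: 1 bp
  90→93: 3 bp
  93→99: 6 bp
  99→114: 15 bp
  114→118: 4 bp
  118→128: 10 bp
  128→136: 8 bp
  136→141: 5 bp
  141→150: 9 bp
  150→173: 23 bp
  173→182: 9 bp
  182→6 (wrap): 190-182+6 = 14 bp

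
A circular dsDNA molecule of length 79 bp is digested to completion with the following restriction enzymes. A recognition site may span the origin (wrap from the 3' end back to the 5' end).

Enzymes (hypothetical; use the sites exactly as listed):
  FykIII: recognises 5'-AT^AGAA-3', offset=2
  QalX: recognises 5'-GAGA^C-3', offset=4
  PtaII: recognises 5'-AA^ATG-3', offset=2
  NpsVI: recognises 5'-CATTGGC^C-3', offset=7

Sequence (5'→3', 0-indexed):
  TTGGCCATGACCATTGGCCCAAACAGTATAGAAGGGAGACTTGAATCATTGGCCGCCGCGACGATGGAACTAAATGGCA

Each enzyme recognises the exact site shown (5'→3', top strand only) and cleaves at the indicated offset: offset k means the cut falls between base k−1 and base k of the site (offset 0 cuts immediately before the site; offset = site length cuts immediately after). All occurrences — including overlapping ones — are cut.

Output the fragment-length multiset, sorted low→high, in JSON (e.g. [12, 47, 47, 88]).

[10,11,11,13,14,20]

Per-enzyme occurrences:
  FykIII (ATAGAA, off=2): starts [27] → cuts [29]
  QalX (GAGAC, off=4): starts [35] → cuts [39]
  PtaII (AAATG, off=2): starts [71] → cuts [73]
  NpsVI (CATTGGCC, off=7): starts [11, 46, 77] → cuts [5, 18, 53]

All cut coordinates (distinct, sorted): [5, 18, 29, 39, 53, 73]

Fragments:
  5→18: 13 bp
  18→29: 11 bp
  29→39: 10 bp
  39→53: 14 bp
  53→73: 20 bp
  73→5 (wrap): 79-73+5 = 11 bp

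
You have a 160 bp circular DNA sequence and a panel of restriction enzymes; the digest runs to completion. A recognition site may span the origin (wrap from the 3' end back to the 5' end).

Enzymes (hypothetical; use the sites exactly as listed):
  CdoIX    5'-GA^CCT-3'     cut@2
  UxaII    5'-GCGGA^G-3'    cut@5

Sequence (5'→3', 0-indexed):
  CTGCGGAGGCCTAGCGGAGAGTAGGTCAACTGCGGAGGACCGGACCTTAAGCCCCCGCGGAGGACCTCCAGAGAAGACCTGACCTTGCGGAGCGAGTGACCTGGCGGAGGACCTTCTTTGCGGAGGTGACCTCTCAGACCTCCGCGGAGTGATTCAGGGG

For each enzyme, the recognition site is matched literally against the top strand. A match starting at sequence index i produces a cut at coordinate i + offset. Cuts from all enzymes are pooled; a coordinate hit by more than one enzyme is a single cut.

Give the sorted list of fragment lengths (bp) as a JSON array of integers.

[3,3,5,5,8,8,9,9,9,10,11,13,13,17,18,19]

Site scan:
  CdoIX (GACCT, off=2): starts [42, 62, 75, 80, 97, 109, 127, 136] → cuts [44, 64, 77, 82, 99, 111, 129, 138]
  UxaII (GCGGAG, off=5): starts [2, 13, 31, 56, 86, 103, 119, 143] → cuts [7, 18, 36, 61, 91, 108, 124, 148]

All cut coordinates (distinct, sorted): [7, 18, 36, 44, 61, 64, 77, 82, 91, 99, 108, 111, 124, 129, 138, 148]

Fragments:
  7→18: 11 bp
  18→36: 18 bp
  36→44: 8 bp
  44→61: 17 bp
  61→64: 3 bp
  64→77: 13 bp
  77→82: 5 bp
  82→91: 9 bp
  91→99: 8 bp
  99→108: 9 bp
  108→111: 3 bp
  111→124: 13 bp
  124→129: 5 bp
  129→138: 9 bp
  138→148: 10 bp
  148→7 (wrap): 160-148+7 = 19 bp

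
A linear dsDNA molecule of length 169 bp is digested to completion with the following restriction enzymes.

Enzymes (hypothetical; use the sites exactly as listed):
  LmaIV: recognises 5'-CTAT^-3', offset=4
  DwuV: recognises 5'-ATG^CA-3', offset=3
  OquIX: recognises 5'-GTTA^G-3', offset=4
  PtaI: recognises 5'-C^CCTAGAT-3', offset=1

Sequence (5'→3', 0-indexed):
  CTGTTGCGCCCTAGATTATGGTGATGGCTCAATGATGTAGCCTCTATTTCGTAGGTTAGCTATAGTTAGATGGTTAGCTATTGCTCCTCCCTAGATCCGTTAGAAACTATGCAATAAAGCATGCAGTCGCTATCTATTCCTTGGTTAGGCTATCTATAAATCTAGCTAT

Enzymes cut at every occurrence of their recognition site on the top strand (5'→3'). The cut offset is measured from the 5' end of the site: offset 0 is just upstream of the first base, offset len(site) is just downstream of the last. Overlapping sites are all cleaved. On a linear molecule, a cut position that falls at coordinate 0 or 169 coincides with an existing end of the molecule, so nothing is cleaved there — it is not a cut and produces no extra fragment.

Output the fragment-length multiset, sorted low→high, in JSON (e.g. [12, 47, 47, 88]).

Scan for sites:
  LmaIV CTAT/4: at [43, 59, 77, 106, 129, 133, 149, 153, 165] ⇒ [47, 63, 81, 110, 133, 137, 153, 157] (position 169 is a terminus of the linear molecule — no cut)
  DwuV ATGCA/3: at [108, 120] ⇒ [111, 123]
  OquIX GTTAG/4: at [54, 64, 72, 98, 143] ⇒ [58, 68, 76, 102, 147]
  PtaI CCCTAGAT/1: at [8, 88] ⇒ [9, 89]

Pooled cuts: [9, 47, 58, 63, 68, 76, 81, 89, 102, 110, 111, 123, 133, 137, 147, 153, 157]

Fragment lengths:
  [0,9): 9 bp
  [9,47): 38 bp
  [47,58): 11 bp
  [58,63): 5 bp
  [63,68): 5 bp
  [68,76): 8 bp
  [76,81): 5 bp
  [81,89): 8 bp
  [89,102): 13 bp
  [102,110): 8 bp
  [110,111): 1 bp
  [111,123): 12 bp
  [123,133): 10 bp
  [133,137): 4 bp
  [137,147): 10 bp
  [147,153): 6 bp
  [153,157): 4 bp
  [157,169): 12 bp

[1,4,4,5,5,5,6,8,8,8,9,10,10,11,12,12,13,38]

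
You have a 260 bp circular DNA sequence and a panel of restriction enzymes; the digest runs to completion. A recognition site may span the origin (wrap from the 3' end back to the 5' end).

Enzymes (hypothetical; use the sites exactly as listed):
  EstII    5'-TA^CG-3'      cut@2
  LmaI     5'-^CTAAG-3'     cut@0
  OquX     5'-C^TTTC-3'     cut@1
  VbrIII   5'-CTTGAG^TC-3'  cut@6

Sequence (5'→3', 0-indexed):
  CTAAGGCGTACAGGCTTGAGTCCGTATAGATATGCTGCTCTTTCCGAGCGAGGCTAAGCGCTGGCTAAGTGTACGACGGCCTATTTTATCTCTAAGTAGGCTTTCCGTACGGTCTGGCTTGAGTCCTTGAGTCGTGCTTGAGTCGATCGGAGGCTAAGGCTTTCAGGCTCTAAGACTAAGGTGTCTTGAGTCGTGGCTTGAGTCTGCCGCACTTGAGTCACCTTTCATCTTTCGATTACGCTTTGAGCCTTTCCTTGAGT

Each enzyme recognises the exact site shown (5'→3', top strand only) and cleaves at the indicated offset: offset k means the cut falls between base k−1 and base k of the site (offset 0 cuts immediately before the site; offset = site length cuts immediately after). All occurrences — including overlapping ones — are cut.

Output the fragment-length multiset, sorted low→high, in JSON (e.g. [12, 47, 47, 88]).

Site scan:
  EstII TACG/2: at [71, 107, 236] ⇒ [73, 109, 238]
  LmaI CTAAG/0: at [0, 53, 64, 91, 153, 169, 175] ⇒ [0, 53, 64, 91, 153, 169, 175]
  OquX CTTTC/1: at [39, 100, 159, 221, 228, 248] ⇒ [40, 101, 160, 222, 229, 249]
  VbrIII CTTGAGTC/6: at [14, 117, 125, 136, 184, 196, 211, 253] ⇒ [20, 123, 131, 142, 190, 202, 217, 259]

All cut coordinates (distinct, sorted): [0, 20, 40, 53, 64, 73, 91, 101, 109, 123, 131, 142, 153, 160, 169, 175, 190, 202, 217, 222, 229, 238, 249, 259]

Fragments:
  0→20: 20 bp
  20→40: 20 bp
  40→53: 13 bp
  53→64: 11 bp
  64→73: 9 bp
  73→91: 18 bp
  91→101: 10 bp
  101→109: 8 bp
  109→123: 14 bp
  123→131: 8 bp
  131→142: 11 bp
  142→153: 11 bp
  153→160: 7 bp
  160→169: 9 bp
  169→175: 6 bp
  175→190: 15 bp
  190→202: 12 bp
  202→217: 15 bp
  217→222: 5 bp
  222→229: 7 bp
  229→238: 9 bp
  238→249: 11 bp
  249→259: 10 bp
  259→0 (wrap): 260-259+0 = 1 bp

[1,5,6,7,7,8,8,9,9,9,10,10,11,11,11,11,12,13,14,15,15,18,20,20]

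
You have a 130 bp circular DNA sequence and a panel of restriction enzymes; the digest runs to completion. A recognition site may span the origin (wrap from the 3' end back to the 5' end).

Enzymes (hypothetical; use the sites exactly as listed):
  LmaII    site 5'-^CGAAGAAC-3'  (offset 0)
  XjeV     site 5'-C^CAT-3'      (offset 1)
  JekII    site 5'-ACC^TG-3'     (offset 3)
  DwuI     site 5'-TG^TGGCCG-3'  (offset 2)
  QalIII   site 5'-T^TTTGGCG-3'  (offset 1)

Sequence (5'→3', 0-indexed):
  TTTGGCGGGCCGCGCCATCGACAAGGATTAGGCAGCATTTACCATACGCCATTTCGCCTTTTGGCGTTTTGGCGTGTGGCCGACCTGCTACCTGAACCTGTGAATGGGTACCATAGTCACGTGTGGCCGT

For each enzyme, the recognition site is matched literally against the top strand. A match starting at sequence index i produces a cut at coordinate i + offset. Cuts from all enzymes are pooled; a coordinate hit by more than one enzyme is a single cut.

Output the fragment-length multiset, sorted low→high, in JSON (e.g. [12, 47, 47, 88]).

Scan for sites:
  LmaII (CGAAGAAC, off=0): no sites
  XjeV CCAT/1: at [14, 41, 48, 110] ⇒ [15, 42, 49, 111]
  JekII ACCTG/3: at [82, 89, 95] ⇒ [85, 92, 98]
  DwuI TGTGGCCG/2: at [74, 121] ⇒ [76, 123]
  QalIII TTTTGGCG/1: at [58, 66, 129] ⇒ [0, 59, 67]

All cut coordinates (distinct, sorted): [0, 15, 42, 49, 59, 67, 76, 85, 92, 98, 111, 123]

Fragments:
  0→15: 15 bp
  15→42: 27 bp
  42→49: 7 bp
  49→59: 10 bp
  59→67: 8 bp
  67→76: 9 bp
  76→85: 9 bp
  85→92: 7 bp
  92→98: 6 bp
  98→111: 13 bp
  111→123: 12 bp
  123→0 (wrap): 130-123+0 = 7 bp

[6,7,7,7,8,9,9,10,12,13,15,27]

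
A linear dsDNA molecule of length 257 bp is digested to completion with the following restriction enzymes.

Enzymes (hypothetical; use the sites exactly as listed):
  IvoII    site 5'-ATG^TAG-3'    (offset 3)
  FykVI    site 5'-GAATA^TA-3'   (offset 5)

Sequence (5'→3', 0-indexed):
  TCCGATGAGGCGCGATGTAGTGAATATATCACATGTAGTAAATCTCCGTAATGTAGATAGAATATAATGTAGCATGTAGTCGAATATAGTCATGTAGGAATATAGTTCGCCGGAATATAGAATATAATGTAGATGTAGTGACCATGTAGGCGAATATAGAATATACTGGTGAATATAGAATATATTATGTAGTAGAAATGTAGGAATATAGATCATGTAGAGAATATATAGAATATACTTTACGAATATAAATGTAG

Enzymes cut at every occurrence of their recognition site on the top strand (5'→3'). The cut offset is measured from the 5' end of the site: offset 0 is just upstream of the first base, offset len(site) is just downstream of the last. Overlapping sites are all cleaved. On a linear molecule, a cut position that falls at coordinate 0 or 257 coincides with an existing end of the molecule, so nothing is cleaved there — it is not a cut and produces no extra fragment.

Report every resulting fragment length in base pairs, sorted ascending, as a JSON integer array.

[3,5,5,6,6,7,7,7,7,7,8,8,8,9,9,9,9,9,10,10,11,11,11,12,13,15,17,18]

Scan for sites:
  IvoII ATGTAG/3: at [14, 32, 50, 66, 73, 91, 126, 132, 143, 186, 197, 214, 251] ⇒ [17, 35, 53, 69, 76, 94, 129, 135, 146, 189, 200, 217, 254]
  FykVI GAATATA/5: at [21, 59, 81, 97, 112, 119, 151, 158, 170, 177, 203, 221, 230, 243] ⇒ [26, 64, 86, 102, 117, 124, 156, 163, 175, 182, 208, 226, 235, 248]

All cut coordinates (distinct, sorted): [17, 26, 35, 53, 64, 69, 76, 86, 94, 102, 117, 124, 129, 135, 146, 156, 163, 175, 182, 189, 200, 208, 217, 226, 235, 248, 254]

Fragments:
  [0,17): 17 bp
  [17,26): 9 bp
  [26,35): 9 bp
  [35,53): 18 bp
  [53,64): 11 bp
  [64,69): 5 bp
  [69,76): 7 bp
  [76,86): 10 bp
  [86,94): 8 bp
  [94,102): 8 bp
  [102,117): 15 bp
  [117,124): 7 bp
  [124,129): 5 bp
  [129,135): 6 bp
  [135,146): 11 bp
  [146,156): 10 bp
  [156,163): 7 bp
  [163,175): 12 bp
  [175,182): 7 bp
  [182,189): 7 bp
  [189,200): 11 bp
  [200,208): 8 bp
  [208,217): 9 bp
  [217,226): 9 bp
  [226,235): 9 bp
  [235,248): 13 bp
  [248,254): 6 bp
  [254,257): 3 bp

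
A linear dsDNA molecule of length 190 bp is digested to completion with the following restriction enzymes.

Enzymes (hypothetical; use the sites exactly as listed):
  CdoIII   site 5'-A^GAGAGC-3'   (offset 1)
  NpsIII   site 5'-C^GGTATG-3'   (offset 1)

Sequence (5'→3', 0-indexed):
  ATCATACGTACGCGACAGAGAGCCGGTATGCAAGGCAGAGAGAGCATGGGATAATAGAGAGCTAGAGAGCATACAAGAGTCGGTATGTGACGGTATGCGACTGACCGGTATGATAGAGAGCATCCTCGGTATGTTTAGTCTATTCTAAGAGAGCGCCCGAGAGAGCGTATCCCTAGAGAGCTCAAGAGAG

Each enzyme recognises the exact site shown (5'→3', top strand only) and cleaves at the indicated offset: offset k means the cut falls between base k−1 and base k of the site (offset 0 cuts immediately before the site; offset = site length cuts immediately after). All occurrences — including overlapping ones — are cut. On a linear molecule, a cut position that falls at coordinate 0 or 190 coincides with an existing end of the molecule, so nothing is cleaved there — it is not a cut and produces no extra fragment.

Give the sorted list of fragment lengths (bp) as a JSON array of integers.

[7,8,9,10,12,12,15,15,15,15,17,17,17,21]

Scan for sites:
  CdoIII AGAGAGC/1: at [16, 38, 55, 63, 114, 147, 159, 174] ⇒ [17, 39, 56, 64, 115, 148, 160, 175]
  NpsIII CGGTATG/1: at [23, 80, 90, 105, 126] ⇒ [24, 81, 91, 106, 127]

All cut coordinates (distinct, sorted): [17, 24, 39, 56, 64, 81, 91, 106, 115, 127, 148, 160, 175]

Fragment lengths:
  [0,17): 17 bp
  [17,24): 7 bp
  [24,39): 15 bp
  [39,56): 17 bp
  [56,64): 8 bp
  [64,81): 17 bp
  [81,91): 10 bp
  [91,106): 15 bp
  [106,115): 9 bp
  [115,127): 12 bp
  [127,148): 21 bp
  [148,160): 12 bp
  [160,175): 15 bp
  [175,190): 15 bp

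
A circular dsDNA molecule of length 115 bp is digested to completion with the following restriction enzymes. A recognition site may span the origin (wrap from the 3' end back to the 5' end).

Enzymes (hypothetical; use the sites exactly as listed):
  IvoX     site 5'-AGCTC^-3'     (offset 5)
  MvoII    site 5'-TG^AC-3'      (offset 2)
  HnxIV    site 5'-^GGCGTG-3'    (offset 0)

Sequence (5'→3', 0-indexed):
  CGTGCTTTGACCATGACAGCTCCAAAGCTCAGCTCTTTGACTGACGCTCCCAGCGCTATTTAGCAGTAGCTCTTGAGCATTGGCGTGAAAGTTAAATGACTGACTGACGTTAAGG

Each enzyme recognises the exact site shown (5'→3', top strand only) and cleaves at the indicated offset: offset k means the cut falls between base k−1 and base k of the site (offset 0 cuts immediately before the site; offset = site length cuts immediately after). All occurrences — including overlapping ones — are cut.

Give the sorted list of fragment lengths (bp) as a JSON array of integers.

[4,4,4,4,5,6,7,7,8,9,11,17,29]

Per-enzyme occurrences:
  IvoX (AGCTC, off=5): starts [17, 25, 30, 67] → cuts [22, 30, 35, 72]
  MvoII (TGAC, off=2): starts [7, 13, 37, 41, 96, 100, 104] → cuts [9, 15, 39, 43, 98, 102, 106]
  HnxIV (GGCGTG, off=0): starts [81, 113] → cuts [81, 113]

All cut coordinates (distinct, sorted): [9, 15, 22, 30, 35, 39, 43, 72, 81, 98, 102, 106, 113]

Fragments:
  9→15: 6 bp
  15→22: 7 bp
  22→30: 8 bp
  30→35: 5 bp
  35→39: 4 bp
  39→43: 4 bp
  43→72: 29 bp
  72→81: 9 bp
  81→98: 17 bp
  98→102: 4 bp
  102→106: 4 bp
  106→113: 7 bp
  113→9 (wrap): 115-113+9 = 11 bp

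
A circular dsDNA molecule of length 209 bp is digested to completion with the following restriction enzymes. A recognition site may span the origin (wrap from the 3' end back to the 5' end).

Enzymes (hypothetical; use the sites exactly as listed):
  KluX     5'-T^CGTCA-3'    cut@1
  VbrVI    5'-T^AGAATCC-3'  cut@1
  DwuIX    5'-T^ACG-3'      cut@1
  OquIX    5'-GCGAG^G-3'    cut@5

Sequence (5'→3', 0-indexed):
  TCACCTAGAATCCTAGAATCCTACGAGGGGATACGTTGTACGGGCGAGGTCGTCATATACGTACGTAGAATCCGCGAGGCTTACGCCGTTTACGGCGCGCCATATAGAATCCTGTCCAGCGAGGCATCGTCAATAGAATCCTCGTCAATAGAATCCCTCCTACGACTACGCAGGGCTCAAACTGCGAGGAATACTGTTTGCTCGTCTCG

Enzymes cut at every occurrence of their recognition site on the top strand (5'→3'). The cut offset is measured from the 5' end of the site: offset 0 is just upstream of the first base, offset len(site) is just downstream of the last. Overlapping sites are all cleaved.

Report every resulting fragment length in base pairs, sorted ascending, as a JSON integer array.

Per-enzyme occurrences:
  KluX (TCGTCA, off=1): starts [49, 126, 141, 206] → cuts [50, 127, 142, 207]
  VbrVI (TAGAATCC, off=1): starts [5, 13, 65, 104, 133, 148] → cuts [6, 14, 66, 105, 134, 149]
  DwuIX (TACG, off=1): starts [21, 31, 38, 57, 61, 81, 90, 160, 166] → cuts [22, 32, 39, 58, 62, 82, 91, 161, 167]
  OquIX (GCGAGG, off=5): starts [43, 73, 118, 183] → cuts [48, 78, 123, 188]

All cut coordinates (distinct, sorted): [6, 14, 22, 32, 39, 48, 50, 58, 62, 66, 78, 82, 91, 105, 123, 127, 134, 142, 149, 161, 167, 188, 207]

Fragments:
  6→14: 8 bp
  14→22: 8 bp
  22→32: 10 bp
  32→39: 7 bp
  39→48: 9 bp
  48→50: 2 bp
  50→58: 8 bp
  58→62: 4 bp
  62→66: 4 bp
  66→78: 12 bp
  78→82: 4 bp
  82→91: 9 bp
  91→105: 14 bp
  105→123: 18 bp
  123→127: 4 bp
  127→134: 7 bp
  134→142: 8 bp
  142→149: 7 bp
  149→161: 12 bp
  161→167: 6 bp
  167→188: 21 bp
  188→207: 19 bp
  207→6 (wrap): 209-207+6 = 8 bp

[2,4,4,4,4,6,7,7,7,8,8,8,8,8,9,9,10,12,12,14,18,19,21]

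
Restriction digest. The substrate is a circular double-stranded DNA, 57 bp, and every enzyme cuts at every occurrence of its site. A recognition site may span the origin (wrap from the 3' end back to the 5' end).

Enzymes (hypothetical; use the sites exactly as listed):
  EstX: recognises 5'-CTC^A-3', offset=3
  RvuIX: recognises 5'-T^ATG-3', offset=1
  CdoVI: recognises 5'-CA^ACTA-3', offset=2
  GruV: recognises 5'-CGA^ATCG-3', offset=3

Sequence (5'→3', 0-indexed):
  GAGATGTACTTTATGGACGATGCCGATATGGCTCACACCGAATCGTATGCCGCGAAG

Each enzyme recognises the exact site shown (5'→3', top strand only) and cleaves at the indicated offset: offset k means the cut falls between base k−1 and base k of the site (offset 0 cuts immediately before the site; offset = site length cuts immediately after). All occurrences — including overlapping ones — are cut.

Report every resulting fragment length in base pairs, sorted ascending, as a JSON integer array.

Per-enzyme occurrences:
  EstX (CTCA, off=3): starts [31] → cuts [34]
  RvuIX (TATG, off=1): starts [11, 26, 45] → cuts [12, 27, 46]
  CdoVI (CAACTA, off=2): no sites
  GruV (CGAATCG, off=3): starts [38] → cuts [41]

All cut coordinates (distinct, sorted): [12, 27, 34, 41, 46]

Fragments:
  12→27: 15 bp
  27→34: 7 bp
  34→41: 7 bp
  41→46: 5 bp
  46→12 (wrap): 57-46+12 = 23 bp

[5,7,7,15,23]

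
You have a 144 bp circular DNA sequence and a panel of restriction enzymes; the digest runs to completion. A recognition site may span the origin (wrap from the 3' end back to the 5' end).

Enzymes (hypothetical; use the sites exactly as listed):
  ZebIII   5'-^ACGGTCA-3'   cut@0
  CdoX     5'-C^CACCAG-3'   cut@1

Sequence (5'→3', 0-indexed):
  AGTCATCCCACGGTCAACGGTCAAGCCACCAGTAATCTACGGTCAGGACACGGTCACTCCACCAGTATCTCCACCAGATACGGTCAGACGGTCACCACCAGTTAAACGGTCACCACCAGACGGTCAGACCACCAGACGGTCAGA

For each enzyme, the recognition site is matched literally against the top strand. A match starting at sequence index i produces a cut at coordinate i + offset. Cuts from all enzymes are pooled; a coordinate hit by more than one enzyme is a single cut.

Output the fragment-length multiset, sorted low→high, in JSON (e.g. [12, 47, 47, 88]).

[6,6,7,8,8,8,8,10,10,10,10,11,12,12,18]

Site scan:
  ZebIII ACGGTCA/0: at [9, 16, 38, 49, 79, 87, 105, 119, 135] ⇒ [9, 16, 38, 49, 79, 87, 105, 119, 135]
  CdoX CCACCAG/1: at [25, 58, 70, 94, 112, 128] ⇒ [26, 59, 71, 95, 113, 129]

All cut coordinates (distinct, sorted): [9, 16, 26, 38, 49, 59, 71, 79, 87, 95, 105, 113, 119, 129, 135]

Fragment lengths:
  9→16: 7 bp
  16→26: 10 bp
  26→38: 12 bp
  38→49: 11 bp
  49→59: 10 bp
  59→71: 12 bp
  71→79: 8 bp
  79→87: 8 bp
  87→95: 8 bp
  95→105: 10 bp
  105→113: 8 bp
  113→119: 6 bp
  119→129: 10 bp
  129→135: 6 bp
  135→9 (wrap): 144-135+9 = 18 bp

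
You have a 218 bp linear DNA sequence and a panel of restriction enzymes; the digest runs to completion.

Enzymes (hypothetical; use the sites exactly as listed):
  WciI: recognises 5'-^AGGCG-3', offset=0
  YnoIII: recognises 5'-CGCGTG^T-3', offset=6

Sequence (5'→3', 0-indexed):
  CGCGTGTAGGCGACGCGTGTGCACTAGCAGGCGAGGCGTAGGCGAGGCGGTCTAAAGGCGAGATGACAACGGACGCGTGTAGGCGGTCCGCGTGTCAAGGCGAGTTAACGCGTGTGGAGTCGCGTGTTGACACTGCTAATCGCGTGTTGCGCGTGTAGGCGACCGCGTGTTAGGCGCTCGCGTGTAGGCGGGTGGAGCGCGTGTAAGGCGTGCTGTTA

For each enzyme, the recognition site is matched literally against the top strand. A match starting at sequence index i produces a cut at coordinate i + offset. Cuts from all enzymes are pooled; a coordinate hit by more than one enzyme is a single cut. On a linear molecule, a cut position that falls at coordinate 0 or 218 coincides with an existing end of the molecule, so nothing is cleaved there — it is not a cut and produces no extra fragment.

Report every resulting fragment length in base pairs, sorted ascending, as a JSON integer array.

Site scan:
  WciI AGGCG/0: at [7, 28, 33, 39, 44, 55, 80, 97, 156, 171, 185, 205] ⇒ [7, 28, 33, 39, 44, 55, 80, 97, 156, 171, 185, 205]
  YnoIII CGCGTGT/6: at [0, 13, 73, 88, 108, 120, 140, 149, 163, 178, 197] ⇒ [6, 19, 79, 94, 114, 126, 146, 155, 169, 184, 203]

All cut coordinates (distinct, sorted): [6, 7, 19, 28, 33, 39, 44, 55, 79, 80, 94, 97, 114, 126, 146, 155, 156, 169, 171, 184, 185, 203, 205]

Fragments:
  [0,6): 6 bp
  [6,7): 1 bp
  [7,19): 12 bp
  [19,28): 9 bp
  [28,33): 5 bp
  [33,39): 6 bp
  [39,44): 5 bp
  [44,55): 11 bp
  [55,79): 24 bp
  [79,80): 1 bp
  [80,94): 14 bp
  [94,97): 3 bp
  [97,114): 17 bp
  [114,126): 12 bp
  [126,146): 20 bp
  [146,155): 9 bp
  [155,156): 1 bp
  [156,169): 13 bp
  [169,171): 2 bp
  [171,184): 13 bp
  [184,185): 1 bp
  [185,203): 18 bp
  [203,205): 2 bp
  [205,218): 13 bp

[1,1,1,1,2,2,3,5,5,6,6,9,9,11,12,12,13,13,13,14,17,18,20,24]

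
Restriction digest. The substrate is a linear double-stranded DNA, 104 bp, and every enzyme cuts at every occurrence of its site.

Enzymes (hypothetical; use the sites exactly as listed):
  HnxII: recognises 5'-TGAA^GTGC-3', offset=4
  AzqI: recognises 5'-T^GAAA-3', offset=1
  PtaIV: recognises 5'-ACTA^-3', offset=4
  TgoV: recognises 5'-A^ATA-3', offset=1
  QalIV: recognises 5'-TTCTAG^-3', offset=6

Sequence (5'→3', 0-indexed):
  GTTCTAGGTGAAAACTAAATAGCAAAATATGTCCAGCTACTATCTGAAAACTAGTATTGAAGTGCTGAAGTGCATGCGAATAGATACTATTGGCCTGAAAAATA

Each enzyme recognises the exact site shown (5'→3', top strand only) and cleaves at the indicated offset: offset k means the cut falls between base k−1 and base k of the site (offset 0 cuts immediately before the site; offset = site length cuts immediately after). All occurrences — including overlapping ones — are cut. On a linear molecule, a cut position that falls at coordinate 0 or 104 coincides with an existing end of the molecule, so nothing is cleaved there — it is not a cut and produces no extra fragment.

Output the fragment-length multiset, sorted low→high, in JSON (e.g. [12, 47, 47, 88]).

[1,2,3,3,5,7,7,8,8,8,8,8,10,10,16]

Site scan:
  HnxII (TGAAGTGC, off=4): starts [57, 65] → cuts [61, 69]
  AzqI (TGAAA, off=1): starts [8, 44, 95] → cuts [9, 45, 96]
  PtaIV (ACTA, off=4): starts [13, 38, 49, 85] → cuts [17, 42, 53, 89]
  TgoV (AATA, off=1): starts [17, 25, 78, 100] → cuts [18, 26, 79, 101]
  QalIV (TTCTAG, off=6): starts [1] → cuts [7]

All cut coordinates (distinct, sorted): [7, 9, 17, 18, 26, 42, 45, 53, 61, 69, 79, 89, 96, 101]

Fragments:
  [0,7): 7 bp
  [7,9): 2 bp
  [9,17): 8 bp
  [17,18): 1 bp
  [18,26): 8 bp
  [26,42): 16 bp
  [42,45): 3 bp
  [45,53): 8 bp
  [53,61): 8 bp
  [61,69): 8 bp
  [69,79): 10 bp
  [79,89): 10 bp
  [89,96): 7 bp
  [96,101): 5 bp
  [101,104): 3 bp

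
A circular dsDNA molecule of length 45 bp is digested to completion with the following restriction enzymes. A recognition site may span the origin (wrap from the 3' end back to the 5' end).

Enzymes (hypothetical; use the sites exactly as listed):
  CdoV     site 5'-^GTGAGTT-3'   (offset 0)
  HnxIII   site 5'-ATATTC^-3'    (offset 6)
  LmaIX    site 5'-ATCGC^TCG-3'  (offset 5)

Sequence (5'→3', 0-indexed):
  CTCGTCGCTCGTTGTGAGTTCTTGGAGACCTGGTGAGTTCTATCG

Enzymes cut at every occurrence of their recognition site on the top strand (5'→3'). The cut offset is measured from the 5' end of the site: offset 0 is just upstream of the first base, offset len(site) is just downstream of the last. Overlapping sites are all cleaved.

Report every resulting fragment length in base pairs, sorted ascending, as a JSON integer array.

Site scan:
  CdoV (GTGAGTT, off=0): starts [13, 32] → cuts [13, 32]
  HnxIII (ATATTC, off=6): no sites
  LmaIX (ATCGCTCG, off=5): starts [41] → cuts [1]

All cut coordinates (distinct, sorted): [1, 13, 32]

Fragments:
  1→13: 12 bp
  13→32: 19 bp
  32→1 (wrap): 45-32+1 = 14 bp

[12,14,19]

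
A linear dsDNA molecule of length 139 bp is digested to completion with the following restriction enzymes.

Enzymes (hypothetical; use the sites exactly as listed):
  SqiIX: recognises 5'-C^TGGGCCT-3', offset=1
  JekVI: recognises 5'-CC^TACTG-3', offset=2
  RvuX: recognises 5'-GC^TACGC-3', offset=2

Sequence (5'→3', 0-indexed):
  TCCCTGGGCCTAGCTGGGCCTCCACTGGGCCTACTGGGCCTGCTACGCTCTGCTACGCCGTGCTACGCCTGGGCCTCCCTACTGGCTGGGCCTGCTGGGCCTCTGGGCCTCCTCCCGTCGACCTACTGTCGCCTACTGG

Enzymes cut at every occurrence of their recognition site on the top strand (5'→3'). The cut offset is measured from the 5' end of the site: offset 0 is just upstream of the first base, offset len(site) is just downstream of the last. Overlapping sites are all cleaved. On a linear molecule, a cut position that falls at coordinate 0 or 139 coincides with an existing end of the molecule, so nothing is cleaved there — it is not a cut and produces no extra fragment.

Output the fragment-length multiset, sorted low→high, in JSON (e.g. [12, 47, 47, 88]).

[3,4,6,6,6,7,8,9,9,10,10,10,10,10,11,20]

Per-enzyme occurrences:
  SqiIX (CTGGGCCT, off=1): starts [3, 13, 24, 33, 68, 85, 94, 102] → cuts [4, 14, 25, 34, 69, 86, 95, 103]
  JekVI (CCTACTG, off=2): starts [29, 77, 121, 131] → cuts [31, 79, 123, 133]
  RvuX (GCTACGC, off=2): starts [41, 51, 61] → cuts [43, 53, 63]

Pooled cuts: [4, 14, 25, 31, 34, 43, 53, 63, 69, 79, 86, 95, 103, 123, 133]

Fragment lengths:
  [0,4): 4 bp
  [4,14): 10 bp
  [14,25): 11 bp
  [25,31): 6 bp
  [31,34): 3 bp
  [34,43): 9 bp
  [43,53): 10 bp
  [53,63): 10 bp
  [63,69): 6 bp
  [69,79): 10 bp
  [79,86): 7 bp
  [86,95): 9 bp
  [95,103): 8 bp
  [103,123): 20 bp
  [123,133): 10 bp
  [133,139): 6 bp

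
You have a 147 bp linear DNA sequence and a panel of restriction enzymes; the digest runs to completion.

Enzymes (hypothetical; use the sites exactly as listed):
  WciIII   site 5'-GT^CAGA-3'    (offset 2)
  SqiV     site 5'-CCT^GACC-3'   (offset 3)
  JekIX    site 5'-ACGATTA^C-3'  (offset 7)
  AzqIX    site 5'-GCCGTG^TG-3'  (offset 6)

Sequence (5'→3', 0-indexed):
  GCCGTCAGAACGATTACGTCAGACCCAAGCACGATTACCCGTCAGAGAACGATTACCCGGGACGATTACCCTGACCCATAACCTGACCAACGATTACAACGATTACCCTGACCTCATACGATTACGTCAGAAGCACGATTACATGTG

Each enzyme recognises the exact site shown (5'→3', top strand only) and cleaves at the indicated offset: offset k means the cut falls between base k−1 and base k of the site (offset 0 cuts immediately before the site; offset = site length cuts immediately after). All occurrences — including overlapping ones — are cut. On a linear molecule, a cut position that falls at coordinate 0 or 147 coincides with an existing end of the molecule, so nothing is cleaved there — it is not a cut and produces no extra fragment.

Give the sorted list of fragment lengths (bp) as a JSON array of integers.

[3,3,4,4,5,5,6,9,11,12,12,13,13,14,15,18]

Per-enzyme occurrences:
  WciIII GTCAGA/2: at [3, 17, 40, 125] ⇒ [5, 19, 42, 127]
  SqiV CCTGACC/3: at [69, 81, 106] ⇒ [72, 84, 109]
  JekIX ACGATTAC/7: at [9, 30, 48, 61, 89, 98, 117, 134] ⇒ [16, 37, 55, 68, 96, 105, 124, 141]
  AzqIX (GCCGTGTG, off=6): no sites

Pooled cuts: [5, 16, 19, 37, 42, 55, 68, 72, 84, 96, 105, 109, 124, 127, 141]

Fragments:
  [0,5): 5 bp
  [5,16): 11 bp
  [16,19): 3 bp
  [19,37): 18 bp
  [37,42): 5 bp
  [42,55): 13 bp
  [55,68): 13 bp
  [68,72): 4 bp
  [72,84): 12 bp
  [84,96): 12 bp
  [96,105): 9 bp
  [105,109): 4 bp
  [109,124): 15 bp
  [124,127): 3 bp
  [127,141): 14 bp
  [141,147): 6 bp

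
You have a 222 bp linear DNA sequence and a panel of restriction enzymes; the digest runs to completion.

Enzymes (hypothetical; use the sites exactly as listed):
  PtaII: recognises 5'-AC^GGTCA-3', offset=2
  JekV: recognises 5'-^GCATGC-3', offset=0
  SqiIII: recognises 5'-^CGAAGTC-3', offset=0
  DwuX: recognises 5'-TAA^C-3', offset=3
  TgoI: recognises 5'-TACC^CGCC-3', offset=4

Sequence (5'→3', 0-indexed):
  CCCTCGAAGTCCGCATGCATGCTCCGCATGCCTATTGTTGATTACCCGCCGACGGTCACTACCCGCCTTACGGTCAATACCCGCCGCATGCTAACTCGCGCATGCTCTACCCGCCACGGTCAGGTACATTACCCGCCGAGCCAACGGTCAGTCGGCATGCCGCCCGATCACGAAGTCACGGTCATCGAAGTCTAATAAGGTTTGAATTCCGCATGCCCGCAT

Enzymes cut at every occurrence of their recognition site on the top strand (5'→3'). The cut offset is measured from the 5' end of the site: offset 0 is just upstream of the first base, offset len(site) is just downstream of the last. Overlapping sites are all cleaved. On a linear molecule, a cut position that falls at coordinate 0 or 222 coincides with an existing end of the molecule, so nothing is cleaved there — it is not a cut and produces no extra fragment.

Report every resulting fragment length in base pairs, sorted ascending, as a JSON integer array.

[4,4,4,5,6,6,7,8,8,9,9,9,9,10,10,12,12,12,16,16,21,25]

Site scan:
  PtaII (ACGGTCA, off=2): starts [51, 69, 115, 143, 177] → cuts [53, 71, 117, 145, 179]
  JekV (GCATGC, off=0): starts [12, 16, 25, 85, 99, 154, 210] → cuts [12, 16, 25, 85, 99, 154, 210]
  SqiIII (CGAAGTC, off=0): starts [4, 170, 185] → cuts [4, 170, 185]
  DwuX (TAAC, off=3): starts [91] → cuts [94]
  TgoI (TACCCGCC, off=4): starts [42, 59, 77, 107, 129] → cuts [46, 63, 81, 111, 133]

All cut coordinates (distinct, sorted): [4, 12, 16, 25, 46, 53, 63, 71, 81, 85, 94, 99, 111, 117, 133, 145, 154, 170, 179, 185, 210]

Fragments:
  [0,4): 4 bp
  [4,12): 8 bp
  [12,16): 4 bp
  [16,25): 9 bp
  [25,46): 21 bp
  [46,53): 7 bp
  [53,63): 10 bp
  [63,71): 8 bp
  [71,81): 10 bp
  [81,85): 4 bp
  [85,94): 9 bp
  [94,99): 5 bp
  [99,111): 12 bp
  [111,117): 6 bp
  [117,133): 16 bp
  [133,145): 12 bp
  [145,154): 9 bp
  [154,170): 16 bp
  [170,179): 9 bp
  [179,185): 6 bp
  [185,210): 25 bp
  [210,222): 12 bp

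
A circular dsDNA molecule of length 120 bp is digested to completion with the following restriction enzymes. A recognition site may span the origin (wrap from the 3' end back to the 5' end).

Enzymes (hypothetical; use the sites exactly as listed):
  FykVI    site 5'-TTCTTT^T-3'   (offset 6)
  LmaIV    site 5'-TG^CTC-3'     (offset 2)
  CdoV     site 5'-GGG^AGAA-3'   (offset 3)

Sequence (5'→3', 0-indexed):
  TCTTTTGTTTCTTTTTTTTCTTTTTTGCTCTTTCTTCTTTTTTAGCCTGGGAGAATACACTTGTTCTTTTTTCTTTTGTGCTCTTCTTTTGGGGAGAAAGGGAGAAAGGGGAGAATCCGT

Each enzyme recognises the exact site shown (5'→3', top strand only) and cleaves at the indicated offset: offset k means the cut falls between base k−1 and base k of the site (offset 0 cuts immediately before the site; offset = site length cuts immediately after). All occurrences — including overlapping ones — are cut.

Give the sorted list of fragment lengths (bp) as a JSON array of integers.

[4,4,5,7,8,9,9,9,9,11,13,14,18]

Per-enzyme occurrences:
  FykVI (TTCTTTT, off=6): starts [8, 17, 34, 63, 70, 83, 119] → cuts [5, 14, 23, 40, 69, 76, 89]
  LmaIV (TGCTC, off=2): starts [25, 78] → cuts [27, 80]
  CdoV (GGGAGAA, off=3): starts [48, 91, 99, 108] → cuts [51, 94, 102, 111]

Pooled cuts: [5, 14, 23, 27, 40, 51, 69, 76, 80, 89, 94, 102, 111]

Fragment lengths:
  5→14: 9 bp
  14→23: 9 bp
  23→27: 4 bp
  27→40: 13 bp
  40→51: 11 bp
  51→69: 18 bp
  69→76: 7 bp
  76→80: 4 bp
  80→89: 9 bp
  89→94: 5 bp
  94→102: 8 bp
  102→111: 9 bp
  111→5 (wrap): 120-111+5 = 14 bp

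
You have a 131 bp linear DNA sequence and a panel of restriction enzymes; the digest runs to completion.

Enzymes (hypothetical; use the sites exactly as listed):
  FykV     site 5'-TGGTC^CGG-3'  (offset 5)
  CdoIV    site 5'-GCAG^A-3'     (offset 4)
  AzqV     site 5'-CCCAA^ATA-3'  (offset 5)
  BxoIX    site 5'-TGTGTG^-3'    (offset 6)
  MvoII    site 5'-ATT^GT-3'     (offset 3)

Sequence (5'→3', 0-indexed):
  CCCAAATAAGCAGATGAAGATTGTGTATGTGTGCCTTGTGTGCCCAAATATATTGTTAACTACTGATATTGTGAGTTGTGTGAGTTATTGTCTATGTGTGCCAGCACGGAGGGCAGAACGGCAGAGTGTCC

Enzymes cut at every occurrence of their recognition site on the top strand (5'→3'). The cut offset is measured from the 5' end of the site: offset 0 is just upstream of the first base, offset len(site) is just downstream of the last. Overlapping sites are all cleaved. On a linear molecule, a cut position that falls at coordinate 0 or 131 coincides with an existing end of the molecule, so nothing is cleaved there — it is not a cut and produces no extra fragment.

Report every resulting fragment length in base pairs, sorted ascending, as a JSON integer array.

[5,5,7,7,7,8,8,9,9,11,11,12,16,16]

Site scan:
  FykV (TGGTCCGG, off=5): no sites
  CdoIV GCAGA/4: at [9, 112, 120] ⇒ [13, 116, 124]
  AzqV CCCAAATA/5: at [0, 42] ⇒ [5, 47]
  BxoIX TGTGTG/6: at [27, 36, 76, 94] ⇒ [33, 42, 82, 100]
  MvoII ATTGT/3: at [19, 51, 67, 86] ⇒ [22, 54, 70, 89]

All cut coordinates (distinct, sorted): [5, 13, 22, 33, 42, 47, 54, 70, 82, 89, 100, 116, 124]

Fragment lengths:
  [0,5): 5 bp
  [5,13): 8 bp
  [13,22): 9 bp
  [22,33): 11 bp
  [33,42): 9 bp
  [42,47): 5 bp
  [47,54): 7 bp
  [54,70): 16 bp
  [70,82): 12 bp
  [82,89): 7 bp
  [89,100): 11 bp
  [100,116): 16 bp
  [116,124): 8 bp
  [124,131): 7 bp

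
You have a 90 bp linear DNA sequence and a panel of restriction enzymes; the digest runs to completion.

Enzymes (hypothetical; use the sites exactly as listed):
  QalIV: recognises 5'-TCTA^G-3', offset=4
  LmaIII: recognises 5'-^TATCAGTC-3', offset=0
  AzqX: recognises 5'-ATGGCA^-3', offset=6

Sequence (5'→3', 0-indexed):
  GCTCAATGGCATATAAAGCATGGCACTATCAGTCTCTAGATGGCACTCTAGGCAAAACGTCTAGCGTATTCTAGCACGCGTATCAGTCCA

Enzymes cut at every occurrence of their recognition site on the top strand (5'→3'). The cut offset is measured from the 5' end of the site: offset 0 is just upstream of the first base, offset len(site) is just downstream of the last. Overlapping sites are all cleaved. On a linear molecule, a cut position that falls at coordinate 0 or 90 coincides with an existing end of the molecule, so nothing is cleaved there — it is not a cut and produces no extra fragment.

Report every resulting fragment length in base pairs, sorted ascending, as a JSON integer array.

[1,5,7,7,10,10,11,12,13,14]

Per-enzyme occurrences:
  QalIV TCTAG/4: at [34, 46, 59, 69] ⇒ [38, 50, 63, 73]
  LmaIII TATCAGTC/0: at [26, 80] ⇒ [26, 80]
  AzqX ATGGCA/6: at [5, 19, 39] ⇒ [11, 25, 45]

Pooled cuts: [11, 25, 26, 38, 45, 50, 63, 73, 80]

Fragments:
  [0,11): 11 bp
  [11,25): 14 bp
  [25,26): 1 bp
  [26,38): 12 bp
  [38,45): 7 bp
  [45,50): 5 bp
  [50,63): 13 bp
  [63,73): 10 bp
  [73,80): 7 bp
  [80,90): 10 bp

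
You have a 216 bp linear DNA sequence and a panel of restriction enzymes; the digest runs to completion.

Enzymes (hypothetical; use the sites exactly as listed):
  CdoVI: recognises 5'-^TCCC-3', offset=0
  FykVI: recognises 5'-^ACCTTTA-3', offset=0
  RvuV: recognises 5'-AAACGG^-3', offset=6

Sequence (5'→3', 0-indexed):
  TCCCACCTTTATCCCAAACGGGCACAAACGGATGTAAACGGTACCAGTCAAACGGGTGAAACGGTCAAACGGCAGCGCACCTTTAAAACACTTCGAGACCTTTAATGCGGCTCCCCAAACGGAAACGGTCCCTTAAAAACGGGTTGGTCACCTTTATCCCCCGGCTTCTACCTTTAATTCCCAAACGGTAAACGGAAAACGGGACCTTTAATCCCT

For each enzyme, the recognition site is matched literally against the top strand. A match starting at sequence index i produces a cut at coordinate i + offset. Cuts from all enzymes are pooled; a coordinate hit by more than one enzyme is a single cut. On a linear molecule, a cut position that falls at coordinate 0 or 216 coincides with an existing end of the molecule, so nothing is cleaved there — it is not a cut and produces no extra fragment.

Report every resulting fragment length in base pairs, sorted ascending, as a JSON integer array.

Site scan:
  CdoVI TCCC/0: at [0, 11, 111, 128, 156, 178, 211] ⇒ [11, 111, 128, 156, 178, 211] (position 0 is a terminus of the linear molecule — no cut)
  FykVI ACCTTTA/0: at [4, 78, 97, 149, 169, 203] ⇒ [4, 78, 97, 149, 169, 203]
  RvuV AAACGG/6: at [15, 25, 35, 49, 58, 66, 116, 122, 136, 182, 189, 196] ⇒ [21, 31, 41, 55, 64, 72, 122, 128, 142, 188, 195, 202]

Pooled cuts: [4, 11, 21, 31, 41, 55, 64, 72, 78, 97, 111, 122, 128, 142, 149, 156, 169, 178, 188, 195, 202, 203, 211]

Fragments:
  [0,4): 4 bp
  [4,11): 7 bp
  [11,21): 10 bp
  [21,31): 10 bp
  [31,41): 10 bp
  [41,55): 14 bp
  [55,64): 9 bp
  [64,72): 8 bp
  [72,78): 6 bp
  [78,97): 19 bp
  [97,111): 14 bp
  [111,122): 11 bp
  [122,128): 6 bp
  [128,142): 14 bp
  [142,149): 7 bp
  [149,156): 7 bp
  [156,169): 13 bp
  [169,178): 9 bp
  [178,188): 10 bp
  [188,195): 7 bp
  [195,202): 7 bp
  [202,203): 1 bp
  [203,211): 8 bp
  [211,216): 5 bp

[1,4,5,6,6,7,7,7,7,7,8,8,9,9,10,10,10,10,11,13,14,14,14,19]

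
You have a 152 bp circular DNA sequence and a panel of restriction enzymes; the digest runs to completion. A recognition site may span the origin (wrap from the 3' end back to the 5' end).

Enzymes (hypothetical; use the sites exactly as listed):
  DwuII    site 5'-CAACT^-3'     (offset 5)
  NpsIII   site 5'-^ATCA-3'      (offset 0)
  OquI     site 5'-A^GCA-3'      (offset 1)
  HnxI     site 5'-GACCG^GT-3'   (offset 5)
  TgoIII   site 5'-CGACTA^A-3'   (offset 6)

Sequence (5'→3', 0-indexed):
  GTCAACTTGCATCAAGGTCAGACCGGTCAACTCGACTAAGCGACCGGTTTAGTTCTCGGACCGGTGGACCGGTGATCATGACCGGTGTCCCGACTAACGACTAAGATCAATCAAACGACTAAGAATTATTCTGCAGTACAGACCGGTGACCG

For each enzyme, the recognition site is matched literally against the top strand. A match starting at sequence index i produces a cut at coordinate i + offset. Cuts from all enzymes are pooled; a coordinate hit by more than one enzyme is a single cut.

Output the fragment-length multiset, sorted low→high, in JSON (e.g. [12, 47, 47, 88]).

[2,3,3,4,6,7,7,7,7,8,8,10,12,12,15,17,24]

Scan for sites:
  DwuII (CAACT, off=5): starts [2, 27] → cuts [7, 32]
  NpsIII (ATCA, off=0): starts [10, 74, 105, 109] → cuts [10, 74, 105, 109]
  OquI (AGCA, off=1): no sites
  HnxI (GACCGGT, off=5): starts [20, 41, 58, 66, 79, 140, 147] → cuts [0, 25, 46, 63, 71, 84, 145]
  TgoIII (CGACTAA, off=6): starts [32, 90, 97, 115] → cuts [38, 96, 103, 121]

Pooled cuts: [0, 7, 10, 25, 32, 38, 46, 63, 71, 74, 84, 96, 103, 105, 109, 121, 145]

Fragments:
  0→7: 7 bp
  7→10: 3 bp
  10→25: 15 bp
  25→32: 7 bp
  32→38: 6 bp
  38→46: 8 bp
  46→63: 17 bp
  63→71: 8 bp
  71→74: 3 bp
  74→84: 10 bp
  84→96: 12 bp
  96→103: 7 bp
  103→105: 2 bp
  105→109: 4 bp
  109→121: 12 bp
  121→145: 24 bp
  145→0 (wrap): 152-145+0 = 7 bp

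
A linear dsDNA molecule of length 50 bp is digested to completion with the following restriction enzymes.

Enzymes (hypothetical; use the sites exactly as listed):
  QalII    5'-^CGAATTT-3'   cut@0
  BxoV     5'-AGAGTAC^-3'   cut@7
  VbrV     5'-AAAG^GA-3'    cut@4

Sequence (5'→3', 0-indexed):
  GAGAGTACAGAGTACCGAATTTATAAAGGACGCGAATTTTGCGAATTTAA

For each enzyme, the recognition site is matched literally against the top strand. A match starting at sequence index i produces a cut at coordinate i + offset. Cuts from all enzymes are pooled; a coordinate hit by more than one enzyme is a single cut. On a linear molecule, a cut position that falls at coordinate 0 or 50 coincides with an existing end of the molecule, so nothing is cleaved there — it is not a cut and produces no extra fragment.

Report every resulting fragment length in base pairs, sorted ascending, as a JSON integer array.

Site scan:
  QalII (CGAATTT, off=0): starts [15, 32, 41] → cuts [15, 32, 41]
  BxoV (AGAGTAC, off=7): starts [1, 8] → cuts [8, 15]
  VbrV (AAAGGA, off=4): starts [24] → cuts [28]

All cut coordinates (distinct, sorted): [8, 15, 28, 32, 41]

Fragment lengths:
  [0,8): 8 bp
  [8,15): 7 bp
  [15,28): 13 bp
  [28,32): 4 bp
  [32,41): 9 bp
  [41,50): 9 bp

[4,7,8,9,9,13]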